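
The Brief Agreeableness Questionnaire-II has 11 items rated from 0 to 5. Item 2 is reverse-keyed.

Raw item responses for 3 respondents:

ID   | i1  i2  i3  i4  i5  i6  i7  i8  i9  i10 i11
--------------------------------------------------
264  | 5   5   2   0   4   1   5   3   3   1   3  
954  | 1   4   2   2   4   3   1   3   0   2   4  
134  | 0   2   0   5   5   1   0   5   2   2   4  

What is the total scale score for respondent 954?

23

Respondent 954 raw: 1, 4, 2, 2, 4, 3, 1, 3, 0, 2, 4.
Reverse-coded (on a 0–5 scale, reversed = 5 − raw):
  item 1: 1
  item 2: 5 − 4 = 1
  item 3: 2
  item 4: 2
  item 5: 4
  item 6: 3
  item 7: 1
  item 8: 3
  item 9: 0
  item 10: 2
  item 11: 4
Sum = 1 + 1 + 2 + 2 + 4 + 3 + 1 + 3 + 0 + 2 + 4 = 23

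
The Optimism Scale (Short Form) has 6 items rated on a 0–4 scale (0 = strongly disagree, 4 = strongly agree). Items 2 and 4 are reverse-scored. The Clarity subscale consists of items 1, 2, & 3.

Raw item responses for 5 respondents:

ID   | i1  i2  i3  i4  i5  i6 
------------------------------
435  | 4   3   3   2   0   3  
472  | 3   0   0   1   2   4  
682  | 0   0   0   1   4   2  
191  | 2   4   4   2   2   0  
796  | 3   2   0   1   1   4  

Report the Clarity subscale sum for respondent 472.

Respondent 472 raw: 3, 0, 0, 1, 2, 4.
Clarity items: 1, 2, 3.
Reverse-coded (on a 0–4 scale, reversed = 4 − raw):
  item 1: 3
  item 2: 4 − 0 = 4
  item 3: 0
Sum = 3 + 4 + 0 = 7

7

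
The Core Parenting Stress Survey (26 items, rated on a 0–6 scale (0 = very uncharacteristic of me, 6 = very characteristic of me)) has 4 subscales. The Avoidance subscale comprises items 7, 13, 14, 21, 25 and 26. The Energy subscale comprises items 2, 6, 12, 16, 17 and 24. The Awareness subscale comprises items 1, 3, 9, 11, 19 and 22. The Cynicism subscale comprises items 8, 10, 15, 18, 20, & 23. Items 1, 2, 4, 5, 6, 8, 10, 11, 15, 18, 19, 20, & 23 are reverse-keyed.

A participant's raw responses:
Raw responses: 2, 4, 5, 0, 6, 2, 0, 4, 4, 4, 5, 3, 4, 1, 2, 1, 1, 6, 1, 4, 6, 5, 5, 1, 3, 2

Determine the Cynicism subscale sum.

Cynicism items: 8, 10, 15, 18, 20, 23.
Of these, items 8, 10, 15, 18, 20 and 23 are reverse-keyed; on a 0–6 scale, reversed = 6 − raw.
  item 8: 6 − 4 = 2
  item 10: 6 − 4 = 2
  item 15: 6 − 2 = 4
  item 18: 6 − 6 = 0
  item 20: 6 − 4 = 2
  item 23: 6 − 5 = 1
Sum = 2 + 2 + 4 + 0 + 2 + 1 = 11

11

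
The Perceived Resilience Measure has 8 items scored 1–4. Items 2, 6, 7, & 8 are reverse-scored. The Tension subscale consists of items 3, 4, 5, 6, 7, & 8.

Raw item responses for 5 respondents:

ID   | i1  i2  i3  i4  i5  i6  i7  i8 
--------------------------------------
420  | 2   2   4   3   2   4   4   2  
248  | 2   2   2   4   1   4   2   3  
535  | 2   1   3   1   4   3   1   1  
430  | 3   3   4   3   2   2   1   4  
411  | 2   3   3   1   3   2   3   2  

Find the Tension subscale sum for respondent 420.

14

Respondent 420 raw: 2, 2, 4, 3, 2, 4, 4, 2.
Tension items: 3, 4, 5, 6, 7, 8.
Reverse-coded (reverse-coded value = 5 − response):
  item 3: 4
  item 4: 3
  item 5: 2
  item 6: 5 − 4 = 1
  item 7: 5 − 4 = 1
  item 8: 5 − 2 = 3
Sum = 4 + 3 + 2 + 1 + 1 + 3 = 14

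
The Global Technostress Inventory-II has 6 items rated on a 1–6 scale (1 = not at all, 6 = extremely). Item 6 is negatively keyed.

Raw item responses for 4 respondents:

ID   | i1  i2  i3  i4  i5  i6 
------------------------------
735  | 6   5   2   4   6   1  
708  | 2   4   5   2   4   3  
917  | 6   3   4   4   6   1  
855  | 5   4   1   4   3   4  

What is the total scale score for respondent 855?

20

Respondent 855 raw: 5, 4, 1, 4, 3, 4.
Reverse-coded (on a 1–6 scale, reversed = 7 − raw):
  item 1: 5
  item 2: 4
  item 3: 1
  item 4: 4
  item 5: 3
  item 6: 7 − 4 = 3
Sum = 5 + 4 + 1 + 4 + 3 + 3 = 20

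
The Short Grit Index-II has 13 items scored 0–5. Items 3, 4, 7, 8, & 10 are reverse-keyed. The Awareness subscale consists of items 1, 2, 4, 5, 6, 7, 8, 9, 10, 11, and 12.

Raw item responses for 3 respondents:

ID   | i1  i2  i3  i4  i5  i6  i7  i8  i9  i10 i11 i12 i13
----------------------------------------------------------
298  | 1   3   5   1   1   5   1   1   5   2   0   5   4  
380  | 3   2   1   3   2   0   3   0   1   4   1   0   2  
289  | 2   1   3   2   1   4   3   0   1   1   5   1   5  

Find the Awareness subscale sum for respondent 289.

29

Respondent 289 raw: 2, 1, 3, 2, 1, 4, 3, 0, 1, 1, 5, 1, 5.
Awareness items: 1, 2, 4, 5, 6, 7, 8, 9, 10, 11, 12.
Reverse-coded (on a 0–5 scale, reversed = 5 − raw):
  item 1: 2
  item 2: 1
  item 4: 5 − 2 = 3
  item 5: 1
  item 6: 4
  item 7: 5 − 3 = 2
  item 8: 5 − 0 = 5
  item 9: 1
  item 10: 5 − 1 = 4
  item 11: 5
  item 12: 1
Sum = 2 + 1 + 3 + 1 + 4 + 2 + 5 + 1 + 4 + 5 + 1 = 29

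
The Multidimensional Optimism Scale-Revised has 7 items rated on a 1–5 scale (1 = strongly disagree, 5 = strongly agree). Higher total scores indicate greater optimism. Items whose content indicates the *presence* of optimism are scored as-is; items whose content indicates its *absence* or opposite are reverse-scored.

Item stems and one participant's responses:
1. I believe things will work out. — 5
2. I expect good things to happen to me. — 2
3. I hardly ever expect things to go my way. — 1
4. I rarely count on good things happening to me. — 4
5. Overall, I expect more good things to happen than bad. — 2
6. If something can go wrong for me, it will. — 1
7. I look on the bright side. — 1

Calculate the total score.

Items 3, 4, 6 describe the absence/opposite of optimism → reverse-score.
reverse-coded value = 6 − response.
  item 1: 5
  item 2: 2
  item 3: 6 − 1 = 5
  item 4: 6 − 4 = 2
  item 5: 2
  item 6: 6 − 1 = 5
  item 7: 1
Total = 5 + 2 + 5 + 2 + 2 + 5 + 1 = 22

22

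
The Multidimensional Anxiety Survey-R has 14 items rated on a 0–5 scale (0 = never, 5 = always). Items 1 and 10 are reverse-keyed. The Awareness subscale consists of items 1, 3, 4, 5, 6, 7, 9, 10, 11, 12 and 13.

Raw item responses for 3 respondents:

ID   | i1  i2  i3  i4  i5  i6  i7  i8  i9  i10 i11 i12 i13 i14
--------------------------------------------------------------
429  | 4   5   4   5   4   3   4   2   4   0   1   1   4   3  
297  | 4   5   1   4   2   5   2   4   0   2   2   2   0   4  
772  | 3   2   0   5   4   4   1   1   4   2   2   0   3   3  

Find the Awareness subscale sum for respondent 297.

22

Respondent 297 raw: 4, 5, 1, 4, 2, 5, 2, 4, 0, 2, 2, 2, 0, 4.
Awareness items: 1, 3, 4, 5, 6, 7, 9, 10, 11, 12, 13.
Reverse-coded (reverse-coded value = 5 − response):
  item 1: 5 − 4 = 1
  item 3: 1
  item 4: 4
  item 5: 2
  item 6: 5
  item 7: 2
  item 9: 0
  item 10: 5 − 2 = 3
  item 11: 2
  item 12: 2
  item 13: 0
Sum = 1 + 1 + 4 + 2 + 5 + 2 + 0 + 3 + 2 + 2 + 0 = 22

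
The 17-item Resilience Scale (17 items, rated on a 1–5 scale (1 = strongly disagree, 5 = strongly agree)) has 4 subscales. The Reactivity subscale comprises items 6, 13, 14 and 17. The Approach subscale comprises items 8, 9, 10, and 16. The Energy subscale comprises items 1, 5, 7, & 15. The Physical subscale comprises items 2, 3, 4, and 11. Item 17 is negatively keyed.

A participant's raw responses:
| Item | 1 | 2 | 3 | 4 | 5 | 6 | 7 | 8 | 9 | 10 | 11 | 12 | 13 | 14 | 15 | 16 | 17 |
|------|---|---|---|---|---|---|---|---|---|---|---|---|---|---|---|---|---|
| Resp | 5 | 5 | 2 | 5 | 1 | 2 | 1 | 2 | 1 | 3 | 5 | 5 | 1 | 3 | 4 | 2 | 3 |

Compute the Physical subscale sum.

Physical items: 2, 3, 4, 11.
  item 2: 5
  item 3: 2
  item 4: 5
  item 11: 5
Sum = 5 + 2 + 5 + 5 = 17

17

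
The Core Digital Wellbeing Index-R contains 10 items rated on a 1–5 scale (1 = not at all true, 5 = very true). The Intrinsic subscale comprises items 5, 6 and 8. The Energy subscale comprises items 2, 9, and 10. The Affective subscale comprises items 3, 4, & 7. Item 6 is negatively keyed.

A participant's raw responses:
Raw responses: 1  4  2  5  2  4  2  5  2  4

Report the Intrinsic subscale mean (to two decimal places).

Intrinsic items: 5, 6, 8.
Of these, item 6 is negatively keyed; on a 1–5 scale, reversed = 6 − raw.
  item 5: 2
  item 6: 6 − 4 = 2
  item 8: 5
Sum = 2 + 2 + 5 = 9
Mean = 9 / 3 = 3.00

3.00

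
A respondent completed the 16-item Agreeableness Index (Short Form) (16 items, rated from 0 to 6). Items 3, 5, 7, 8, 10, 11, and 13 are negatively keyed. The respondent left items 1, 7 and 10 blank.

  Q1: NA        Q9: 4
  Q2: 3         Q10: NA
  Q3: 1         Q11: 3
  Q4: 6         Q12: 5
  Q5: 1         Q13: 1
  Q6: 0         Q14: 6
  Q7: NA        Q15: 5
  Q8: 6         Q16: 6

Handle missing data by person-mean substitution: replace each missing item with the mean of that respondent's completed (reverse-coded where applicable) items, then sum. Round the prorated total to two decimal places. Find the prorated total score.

65.23

Reverse-coded (reversed = (0+6) − raw = 6 − raw):
  item 3: 6 − 1 = 5
  item 5: 6 − 1 = 5
  item 8: 6 − 6 = 0
  item 11: 6 − 3 = 3
  item 13: 6 − 1 = 5
Completed scored items (13 of 16): 3, 5, 6, 5, 0, 0, 4, 3, 5, 5, 6, 5, 6; sum = 53.
Person mean = 53 / 13 ≈ 4.0769
Prorated total = (53 / 13) × 16 = 65.23 (to 2 dp)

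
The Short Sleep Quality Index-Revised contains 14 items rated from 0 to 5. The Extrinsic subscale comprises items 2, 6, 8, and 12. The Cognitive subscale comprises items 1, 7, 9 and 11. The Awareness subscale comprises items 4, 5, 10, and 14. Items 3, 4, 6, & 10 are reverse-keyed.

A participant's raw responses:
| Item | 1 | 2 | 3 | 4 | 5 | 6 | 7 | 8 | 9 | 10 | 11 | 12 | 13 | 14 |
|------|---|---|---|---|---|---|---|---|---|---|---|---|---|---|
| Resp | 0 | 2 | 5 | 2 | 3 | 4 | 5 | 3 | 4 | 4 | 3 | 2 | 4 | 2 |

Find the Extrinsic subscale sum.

Extrinsic items: 2, 6, 8, 12.
Of these, item 6 is reverse-keyed; reversed = (0+5) − raw = 5 − raw.
  item 2: 2
  item 6: 5 − 4 = 1
  item 8: 3
  item 12: 2
Sum = 2 + 1 + 3 + 2 = 8

8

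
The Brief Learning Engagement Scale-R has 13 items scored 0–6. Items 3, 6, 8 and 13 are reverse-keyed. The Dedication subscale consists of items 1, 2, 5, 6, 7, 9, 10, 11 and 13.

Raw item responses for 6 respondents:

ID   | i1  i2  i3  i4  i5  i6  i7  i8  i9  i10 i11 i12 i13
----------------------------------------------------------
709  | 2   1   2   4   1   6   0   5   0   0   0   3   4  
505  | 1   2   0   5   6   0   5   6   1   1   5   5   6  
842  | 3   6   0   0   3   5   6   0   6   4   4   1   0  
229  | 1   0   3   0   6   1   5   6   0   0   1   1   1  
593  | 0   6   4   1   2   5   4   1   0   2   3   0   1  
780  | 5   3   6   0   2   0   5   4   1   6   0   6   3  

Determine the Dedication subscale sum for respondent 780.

Respondent 780 raw: 5, 3, 6, 0, 2, 0, 5, 4, 1, 6, 0, 6, 3.
Dedication items: 1, 2, 5, 6, 7, 9, 10, 11, 13.
Reverse-coded (reversed = (0+6) − raw = 6 − raw):
  item 1: 5
  item 2: 3
  item 5: 2
  item 6: 6 − 0 = 6
  item 7: 5
  item 9: 1
  item 10: 6
  item 11: 0
  item 13: 6 − 3 = 3
Sum = 5 + 3 + 2 + 6 + 5 + 1 + 6 + 0 + 3 = 31

31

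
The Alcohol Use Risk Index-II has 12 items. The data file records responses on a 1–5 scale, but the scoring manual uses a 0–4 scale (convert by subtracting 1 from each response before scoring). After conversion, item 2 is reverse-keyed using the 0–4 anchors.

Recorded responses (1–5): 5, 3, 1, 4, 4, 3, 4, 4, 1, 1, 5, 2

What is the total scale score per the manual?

25

Convert to 0–4: 4, 2, 0, 3, 3, 2, 3, 3, 0, 0, 4, 1
Reverse-coded (reverse-coded value = 4 − response):
  item 2: 4 − 2 = 2
Scored: 4, 2, 0, 3, 3, 2, 3, 3, 0, 0, 4, 1
Total = 25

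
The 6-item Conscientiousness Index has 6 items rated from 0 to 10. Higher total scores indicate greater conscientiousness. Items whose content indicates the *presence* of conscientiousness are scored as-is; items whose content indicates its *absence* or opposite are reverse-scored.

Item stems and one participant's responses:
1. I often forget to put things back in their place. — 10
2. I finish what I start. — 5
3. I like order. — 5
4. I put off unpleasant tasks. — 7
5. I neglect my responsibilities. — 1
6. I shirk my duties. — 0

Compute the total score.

32

Items 1, 4, 5, 6 describe the absence/opposite of conscientiousness → reverse-score.
reversed = (0+10) − raw = 10 − raw.
  item 1: 10 − 10 = 0
  item 2: 5
  item 3: 5
  item 4: 10 − 7 = 3
  item 5: 10 − 1 = 9
  item 6: 10 − 0 = 10
Total = 0 + 5 + 5 + 3 + 9 + 10 = 32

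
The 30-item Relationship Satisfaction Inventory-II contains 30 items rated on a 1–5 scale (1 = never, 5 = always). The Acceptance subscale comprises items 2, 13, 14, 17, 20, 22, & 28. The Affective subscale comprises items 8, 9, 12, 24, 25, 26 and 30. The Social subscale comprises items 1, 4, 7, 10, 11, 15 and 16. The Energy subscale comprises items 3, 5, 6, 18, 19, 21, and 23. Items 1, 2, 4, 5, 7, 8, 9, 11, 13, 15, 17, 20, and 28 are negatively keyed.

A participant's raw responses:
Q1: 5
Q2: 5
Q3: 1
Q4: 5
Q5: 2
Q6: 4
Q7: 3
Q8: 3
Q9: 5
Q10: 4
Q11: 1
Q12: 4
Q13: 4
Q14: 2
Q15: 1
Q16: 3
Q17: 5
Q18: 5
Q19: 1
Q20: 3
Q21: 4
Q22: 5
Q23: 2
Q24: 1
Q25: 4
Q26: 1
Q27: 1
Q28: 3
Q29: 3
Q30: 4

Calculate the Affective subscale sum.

Affective items: 8, 9, 12, 24, 25, 26, 30.
Of these, items 8 & 9 are negatively keyed; reverse-coded value = 6 − response.
  item 8: 6 − 3 = 3
  item 9: 6 − 5 = 1
  item 12: 4
  item 24: 1
  item 25: 4
  item 26: 1
  item 30: 4
Sum = 3 + 1 + 4 + 1 + 4 + 1 + 4 = 18

18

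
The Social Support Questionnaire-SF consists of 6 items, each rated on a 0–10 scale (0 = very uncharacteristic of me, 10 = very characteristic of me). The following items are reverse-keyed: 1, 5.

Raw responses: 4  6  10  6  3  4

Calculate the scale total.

39

Reversing items 1 and 5 with 10 − raw:
Total = (10−4) + 6 + 10 + 6 + (10−3) + 4
      = 6 + 6 + 10 + 6 + 7 + 4 = 39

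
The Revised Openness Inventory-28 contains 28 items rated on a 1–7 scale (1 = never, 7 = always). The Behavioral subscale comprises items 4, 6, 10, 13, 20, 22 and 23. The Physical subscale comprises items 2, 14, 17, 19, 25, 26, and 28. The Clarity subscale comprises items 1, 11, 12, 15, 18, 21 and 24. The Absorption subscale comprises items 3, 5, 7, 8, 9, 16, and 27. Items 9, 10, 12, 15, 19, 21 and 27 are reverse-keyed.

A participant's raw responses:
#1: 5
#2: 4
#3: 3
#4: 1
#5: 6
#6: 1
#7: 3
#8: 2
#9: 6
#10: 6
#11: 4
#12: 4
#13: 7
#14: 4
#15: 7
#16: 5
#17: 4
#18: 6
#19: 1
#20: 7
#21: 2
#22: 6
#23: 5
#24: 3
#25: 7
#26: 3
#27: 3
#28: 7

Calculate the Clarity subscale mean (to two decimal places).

Clarity items: 1, 11, 12, 15, 18, 21, 24.
Of these, items 12, 15 and 21 are reverse-keyed; reverse-coded value = 8 − response.
  item 1: 5
  item 11: 4
  item 12: 8 − 4 = 4
  item 15: 8 − 7 = 1
  item 18: 6
  item 21: 8 − 2 = 6
  item 24: 3
Sum = 5 + 4 + 4 + 1 + 6 + 6 + 3 = 29
Mean = 29 / 7 = 4.14

4.14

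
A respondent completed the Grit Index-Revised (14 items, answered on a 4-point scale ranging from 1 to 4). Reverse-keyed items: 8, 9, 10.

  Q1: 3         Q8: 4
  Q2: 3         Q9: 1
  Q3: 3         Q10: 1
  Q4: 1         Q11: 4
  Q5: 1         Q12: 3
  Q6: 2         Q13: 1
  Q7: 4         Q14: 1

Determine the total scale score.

35

Raw sum = 32. Reverse-keyed items: 8, 9, 10; their raw sum = 6.
Each reversal replaces raw with 5 − raw, changing the total by 5 − 2·raw per item.
Total = 32 + 3·5 − 2·6 = 32 + 15 − 12 = 35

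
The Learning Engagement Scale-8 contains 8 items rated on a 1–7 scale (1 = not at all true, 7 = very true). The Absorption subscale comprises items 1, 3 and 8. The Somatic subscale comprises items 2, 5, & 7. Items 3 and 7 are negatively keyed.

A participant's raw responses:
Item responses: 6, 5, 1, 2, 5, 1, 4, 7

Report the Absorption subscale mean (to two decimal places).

6.67

Absorption items: 1, 3, 8.
Of these, item 3 is negatively keyed; reverse-coded value = 8 − response.
  item 1: 6
  item 3: 8 − 1 = 7
  item 8: 7
Sum = 6 + 7 + 7 = 20
Mean = 20 / 3 = 6.67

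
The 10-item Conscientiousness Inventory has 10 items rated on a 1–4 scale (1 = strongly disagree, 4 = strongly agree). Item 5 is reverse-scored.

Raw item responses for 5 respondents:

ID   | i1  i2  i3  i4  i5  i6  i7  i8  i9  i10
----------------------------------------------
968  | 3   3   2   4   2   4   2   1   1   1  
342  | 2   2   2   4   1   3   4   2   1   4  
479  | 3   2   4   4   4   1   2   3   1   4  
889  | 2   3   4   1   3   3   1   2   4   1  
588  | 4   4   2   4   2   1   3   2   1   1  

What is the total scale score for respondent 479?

25

Respondent 479 raw: 3, 2, 4, 4, 4, 1, 2, 3, 1, 4.
Reverse-coded (reverse-coded value = 5 − response):
  item 1: 3
  item 2: 2
  item 3: 4
  item 4: 4
  item 5: 5 − 4 = 1
  item 6: 1
  item 7: 2
  item 8: 3
  item 9: 1
  item 10: 4
Sum = 3 + 2 + 4 + 4 + 1 + 1 + 2 + 3 + 1 + 4 = 25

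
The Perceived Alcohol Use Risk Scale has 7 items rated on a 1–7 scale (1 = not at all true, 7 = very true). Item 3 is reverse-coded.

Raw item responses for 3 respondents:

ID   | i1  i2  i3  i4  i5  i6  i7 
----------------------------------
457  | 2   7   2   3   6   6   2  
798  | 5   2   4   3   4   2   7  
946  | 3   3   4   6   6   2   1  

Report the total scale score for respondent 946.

25

Respondent 946 raw: 3, 3, 4, 6, 6, 2, 1.
Reverse-coded (on a 1–7 scale, reversed = 8 − raw):
  item 1: 3
  item 2: 3
  item 3: 8 − 4 = 4
  item 4: 6
  item 5: 6
  item 6: 2
  item 7: 1
Sum = 3 + 3 + 4 + 6 + 6 + 2 + 1 = 25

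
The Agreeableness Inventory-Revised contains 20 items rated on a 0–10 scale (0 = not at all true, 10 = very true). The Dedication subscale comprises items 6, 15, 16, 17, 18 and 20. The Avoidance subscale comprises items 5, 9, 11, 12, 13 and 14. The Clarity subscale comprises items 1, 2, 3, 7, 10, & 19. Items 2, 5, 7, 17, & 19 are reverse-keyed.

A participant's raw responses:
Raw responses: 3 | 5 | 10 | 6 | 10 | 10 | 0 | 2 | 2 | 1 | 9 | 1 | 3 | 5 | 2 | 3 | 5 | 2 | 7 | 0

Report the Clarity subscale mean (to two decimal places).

Clarity items: 1, 2, 3, 7, 10, 19.
Of these, items 2, 7, and 19 are reverse-keyed; on a 0–10 scale, reversed = 10 − raw.
  item 1: 3
  item 2: 10 − 5 = 5
  item 3: 10
  item 7: 10 − 0 = 10
  item 10: 1
  item 19: 10 − 7 = 3
Sum = 3 + 5 + 10 + 10 + 1 + 3 = 32
Mean = 32 / 6 = 5.33

5.33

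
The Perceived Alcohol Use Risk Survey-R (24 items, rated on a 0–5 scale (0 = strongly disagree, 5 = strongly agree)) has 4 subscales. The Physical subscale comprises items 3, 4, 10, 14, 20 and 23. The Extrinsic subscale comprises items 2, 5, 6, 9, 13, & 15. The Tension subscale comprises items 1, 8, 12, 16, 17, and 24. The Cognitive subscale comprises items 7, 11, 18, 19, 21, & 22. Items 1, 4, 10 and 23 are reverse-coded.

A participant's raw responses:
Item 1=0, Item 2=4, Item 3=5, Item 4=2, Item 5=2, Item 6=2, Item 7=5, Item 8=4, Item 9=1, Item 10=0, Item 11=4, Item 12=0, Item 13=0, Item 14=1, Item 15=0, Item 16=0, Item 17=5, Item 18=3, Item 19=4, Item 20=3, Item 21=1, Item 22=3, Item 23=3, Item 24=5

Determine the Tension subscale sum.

Tension items: 1, 8, 12, 16, 17, 24.
Of these, item 1 is reverse-coded; reversed = (0+5) − raw = 5 − raw.
  item 1: 5 − 0 = 5
  item 8: 4
  item 12: 0
  item 16: 0
  item 17: 5
  item 24: 5
Sum = 5 + 4 + 0 + 0 + 5 + 5 = 19

19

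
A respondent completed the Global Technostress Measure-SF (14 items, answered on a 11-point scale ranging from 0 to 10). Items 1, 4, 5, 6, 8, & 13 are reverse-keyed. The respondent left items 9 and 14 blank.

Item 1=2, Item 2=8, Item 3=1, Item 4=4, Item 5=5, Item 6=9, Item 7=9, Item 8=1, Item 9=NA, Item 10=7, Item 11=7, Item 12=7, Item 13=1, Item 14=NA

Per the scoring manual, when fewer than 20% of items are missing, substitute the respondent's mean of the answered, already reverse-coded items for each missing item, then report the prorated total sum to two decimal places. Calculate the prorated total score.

Reverse-coded (on a 0–10 scale, reversed = 10 − raw):
  item 1: 10 − 2 = 8
  item 4: 10 − 4 = 6
  item 5: 10 − 5 = 5
  item 6: 10 − 9 = 1
  item 8: 10 − 1 = 9
  item 13: 10 − 1 = 9
Completed scored items (12 of 14): 8, 8, 1, 6, 5, 1, 9, 9, 7, 7, 7, 9; sum = 77.
Person mean = 77 / 12 ≈ 6.4167
Prorated total = (77 / 12) × 14 = 89.83 (to 2 dp)

89.83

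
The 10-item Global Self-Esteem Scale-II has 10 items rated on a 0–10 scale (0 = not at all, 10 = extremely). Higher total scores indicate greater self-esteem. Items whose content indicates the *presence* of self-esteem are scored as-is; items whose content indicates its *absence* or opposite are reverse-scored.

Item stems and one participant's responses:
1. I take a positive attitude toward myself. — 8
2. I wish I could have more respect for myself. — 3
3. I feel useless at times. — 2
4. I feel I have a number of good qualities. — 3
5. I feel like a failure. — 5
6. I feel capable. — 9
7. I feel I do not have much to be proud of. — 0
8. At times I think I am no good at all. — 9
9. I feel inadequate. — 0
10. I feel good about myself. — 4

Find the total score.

65

Items 2, 3, 5, 7, 8, 9 describe the absence/opposite of self-esteem → reverse-score.
reversed = (0+10) − raw = 10 − raw.
  item 1: 8
  item 2: 10 − 3 = 7
  item 3: 10 − 2 = 8
  item 4: 3
  item 5: 10 − 5 = 5
  item 6: 9
  item 7: 10 − 0 = 10
  item 8: 10 − 9 = 1
  item 9: 10 − 0 = 10
  item 10: 4
Total = 8 + 7 + 8 + 3 + 5 + 9 + 10 + 1 + 10 + 4 = 65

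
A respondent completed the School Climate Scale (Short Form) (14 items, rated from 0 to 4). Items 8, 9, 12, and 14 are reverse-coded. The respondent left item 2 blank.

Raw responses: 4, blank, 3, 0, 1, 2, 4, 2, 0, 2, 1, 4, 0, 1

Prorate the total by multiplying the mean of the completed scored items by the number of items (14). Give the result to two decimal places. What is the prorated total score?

28.00

Reverse-coded (reversed = (0+4) − raw = 4 − raw):
  item 8: 4 − 2 = 2
  item 9: 4 − 0 = 4
  item 12: 4 − 4 = 0
  item 14: 4 − 1 = 3
Completed scored items (13 of 14): 4, 3, 0, 1, 2, 4, 2, 4, 2, 1, 0, 0, 3; sum = 26.
Person mean = 26 / 13 ≈ 2.0000
Prorated total = (26 / 13) × 14 = 28.00 (to 2 dp)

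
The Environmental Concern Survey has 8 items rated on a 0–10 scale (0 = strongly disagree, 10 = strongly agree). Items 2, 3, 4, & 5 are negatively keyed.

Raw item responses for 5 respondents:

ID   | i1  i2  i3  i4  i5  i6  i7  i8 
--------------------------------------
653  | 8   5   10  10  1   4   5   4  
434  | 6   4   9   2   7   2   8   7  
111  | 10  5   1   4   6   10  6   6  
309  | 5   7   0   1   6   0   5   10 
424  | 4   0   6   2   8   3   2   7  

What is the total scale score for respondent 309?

Respondent 309 raw: 5, 7, 0, 1, 6, 0, 5, 10.
Reverse-coded (on a 0–10 scale, reversed = 10 − raw):
  item 1: 5
  item 2: 10 − 7 = 3
  item 3: 10 − 0 = 10
  item 4: 10 − 1 = 9
  item 5: 10 − 6 = 4
  item 6: 0
  item 7: 5
  item 8: 10
Sum = 5 + 3 + 10 + 9 + 4 + 0 + 5 + 10 = 46

46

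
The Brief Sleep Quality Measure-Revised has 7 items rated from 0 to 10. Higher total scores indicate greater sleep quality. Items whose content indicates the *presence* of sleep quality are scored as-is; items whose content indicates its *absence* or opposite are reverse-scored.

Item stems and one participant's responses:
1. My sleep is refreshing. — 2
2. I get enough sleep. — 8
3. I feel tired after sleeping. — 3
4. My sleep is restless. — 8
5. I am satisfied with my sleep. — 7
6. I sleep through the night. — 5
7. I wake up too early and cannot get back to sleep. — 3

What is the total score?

Items 3, 4, 7 describe the absence/opposite of sleep quality → reverse-score.
on a 0–10 scale, reversed = 10 − raw.
  item 1: 2
  item 2: 8
  item 3: 10 − 3 = 7
  item 4: 10 − 8 = 2
  item 5: 7
  item 6: 5
  item 7: 10 − 3 = 7
Total = 2 + 8 + 7 + 2 + 7 + 5 + 7 = 38

38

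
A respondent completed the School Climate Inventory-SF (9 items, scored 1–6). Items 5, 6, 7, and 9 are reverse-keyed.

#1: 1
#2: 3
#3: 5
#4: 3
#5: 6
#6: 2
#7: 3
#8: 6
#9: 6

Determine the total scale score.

29

Reverse-coded items (reverse-coded value = 7 − response):
  item 5: 7 − 6 = 1
  item 6: 7 − 2 = 5
  item 7: 7 − 3 = 4
  item 9: 7 − 6 = 1
Scored items: 1, 3, 5, 3, 1, 5, 4, 6, 1
Total = 1 + 3 + 5 + 3 + 1 + 5 + 4 + 6 + 1 = 29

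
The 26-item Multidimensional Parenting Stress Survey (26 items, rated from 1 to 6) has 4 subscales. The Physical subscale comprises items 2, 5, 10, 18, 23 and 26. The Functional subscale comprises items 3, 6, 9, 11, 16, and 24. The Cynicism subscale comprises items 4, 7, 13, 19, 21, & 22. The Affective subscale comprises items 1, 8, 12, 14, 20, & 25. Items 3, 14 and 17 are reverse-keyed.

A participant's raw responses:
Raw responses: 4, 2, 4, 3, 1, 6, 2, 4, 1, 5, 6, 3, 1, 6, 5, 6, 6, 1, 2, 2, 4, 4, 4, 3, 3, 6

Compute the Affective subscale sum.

17

Affective items: 1, 8, 12, 14, 20, 25.
Of these, item 14 is reverse-keyed; on a 1–6 scale, reversed = 7 − raw.
  item 1: 4
  item 8: 4
  item 12: 3
  item 14: 7 − 6 = 1
  item 20: 2
  item 25: 3
Sum = 4 + 4 + 3 + 1 + 2 + 3 = 17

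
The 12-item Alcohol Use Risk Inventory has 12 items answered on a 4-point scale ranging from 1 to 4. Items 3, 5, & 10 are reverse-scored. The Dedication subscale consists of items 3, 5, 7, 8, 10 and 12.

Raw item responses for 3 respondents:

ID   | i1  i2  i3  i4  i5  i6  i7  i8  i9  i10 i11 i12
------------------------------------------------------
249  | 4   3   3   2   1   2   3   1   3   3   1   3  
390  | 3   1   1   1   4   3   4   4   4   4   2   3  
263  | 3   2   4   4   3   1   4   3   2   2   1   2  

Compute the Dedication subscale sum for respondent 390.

17

Respondent 390 raw: 3, 1, 1, 1, 4, 3, 4, 4, 4, 4, 2, 3.
Dedication items: 3, 5, 7, 8, 10, 12.
Reverse-coded (reverse-coded value = 5 − response):
  item 3: 5 − 1 = 4
  item 5: 5 − 4 = 1
  item 7: 4
  item 8: 4
  item 10: 5 − 4 = 1
  item 12: 3
Sum = 4 + 1 + 4 + 4 + 1 + 3 = 17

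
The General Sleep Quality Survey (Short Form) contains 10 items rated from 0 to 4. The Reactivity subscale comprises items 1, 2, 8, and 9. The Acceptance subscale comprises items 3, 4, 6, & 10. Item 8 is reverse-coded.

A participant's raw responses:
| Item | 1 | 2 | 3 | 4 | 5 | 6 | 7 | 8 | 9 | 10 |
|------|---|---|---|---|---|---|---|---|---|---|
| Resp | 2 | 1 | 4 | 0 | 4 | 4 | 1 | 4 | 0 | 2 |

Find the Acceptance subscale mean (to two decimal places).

Acceptance items: 3, 4, 6, 10.
  item 3: 4
  item 4: 0
  item 6: 4
  item 10: 2
Sum = 4 + 0 + 4 + 2 = 10
Mean = 10 / 4 = 2.50

2.50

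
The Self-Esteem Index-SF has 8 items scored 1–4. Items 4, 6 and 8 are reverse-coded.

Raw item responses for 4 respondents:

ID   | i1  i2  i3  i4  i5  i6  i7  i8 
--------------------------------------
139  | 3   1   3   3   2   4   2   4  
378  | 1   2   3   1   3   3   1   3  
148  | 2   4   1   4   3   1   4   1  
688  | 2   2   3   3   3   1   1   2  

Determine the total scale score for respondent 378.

18

Respondent 378 raw: 1, 2, 3, 1, 3, 3, 1, 3.
Reverse-coded (on a 1–4 scale, reversed = 5 − raw):
  item 1: 1
  item 2: 2
  item 3: 3
  item 4: 5 − 1 = 4
  item 5: 3
  item 6: 5 − 3 = 2
  item 7: 1
  item 8: 5 − 3 = 2
Sum = 1 + 2 + 3 + 4 + 3 + 2 + 1 + 2 = 18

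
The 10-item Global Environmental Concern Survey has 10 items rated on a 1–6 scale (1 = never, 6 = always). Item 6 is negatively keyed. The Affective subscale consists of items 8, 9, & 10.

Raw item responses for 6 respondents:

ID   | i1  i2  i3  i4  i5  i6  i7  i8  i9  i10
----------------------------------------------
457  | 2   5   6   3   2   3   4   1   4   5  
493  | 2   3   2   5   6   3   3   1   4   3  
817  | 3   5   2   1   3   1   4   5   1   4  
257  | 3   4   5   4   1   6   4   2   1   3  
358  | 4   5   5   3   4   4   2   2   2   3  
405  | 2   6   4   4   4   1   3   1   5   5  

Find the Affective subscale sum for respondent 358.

Respondent 358 raw: 4, 5, 5, 3, 4, 4, 2, 2, 2, 3.
Affective items: 8, 9, 10.
Reverse-coded (reverse-coded value = 7 − response):
  item 8: 2
  item 9: 2
  item 10: 3
Sum = 2 + 2 + 3 = 7

7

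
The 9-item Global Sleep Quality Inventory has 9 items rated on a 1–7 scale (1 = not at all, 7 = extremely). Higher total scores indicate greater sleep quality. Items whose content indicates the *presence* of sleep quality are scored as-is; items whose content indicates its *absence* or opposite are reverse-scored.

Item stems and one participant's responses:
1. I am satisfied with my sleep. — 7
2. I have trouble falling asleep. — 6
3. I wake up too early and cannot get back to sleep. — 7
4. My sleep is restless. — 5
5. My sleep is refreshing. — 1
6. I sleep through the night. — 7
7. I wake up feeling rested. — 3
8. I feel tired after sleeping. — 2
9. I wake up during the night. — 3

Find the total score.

Items 2, 3, 4, 8, 9 describe the absence/opposite of sleep quality → reverse-score.
on a 1–7 scale, reversed = 8 − raw.
  item 1: 7
  item 2: 8 − 6 = 2
  item 3: 8 − 7 = 1
  item 4: 8 − 5 = 3
  item 5: 1
  item 6: 7
  item 7: 3
  item 8: 8 − 2 = 6
  item 9: 8 − 3 = 5
Total = 7 + 2 + 1 + 3 + 1 + 7 + 3 + 6 + 5 = 35

35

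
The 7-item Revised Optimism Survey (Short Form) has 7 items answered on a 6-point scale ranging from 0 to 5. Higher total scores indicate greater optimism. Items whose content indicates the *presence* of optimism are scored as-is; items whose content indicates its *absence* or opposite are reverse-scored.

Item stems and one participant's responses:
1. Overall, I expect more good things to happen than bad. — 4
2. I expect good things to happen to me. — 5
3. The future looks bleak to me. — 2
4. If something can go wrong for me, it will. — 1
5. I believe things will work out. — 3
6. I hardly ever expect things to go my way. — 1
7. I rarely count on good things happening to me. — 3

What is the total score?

25

Items 3, 4, 6, 7 describe the absence/opposite of optimism → reverse-score.
on a 0–5 scale, reversed = 5 − raw.
  item 1: 4
  item 2: 5
  item 3: 5 − 2 = 3
  item 4: 5 − 1 = 4
  item 5: 3
  item 6: 5 − 1 = 4
  item 7: 5 − 3 = 2
Total = 4 + 5 + 3 + 4 + 3 + 4 + 2 = 25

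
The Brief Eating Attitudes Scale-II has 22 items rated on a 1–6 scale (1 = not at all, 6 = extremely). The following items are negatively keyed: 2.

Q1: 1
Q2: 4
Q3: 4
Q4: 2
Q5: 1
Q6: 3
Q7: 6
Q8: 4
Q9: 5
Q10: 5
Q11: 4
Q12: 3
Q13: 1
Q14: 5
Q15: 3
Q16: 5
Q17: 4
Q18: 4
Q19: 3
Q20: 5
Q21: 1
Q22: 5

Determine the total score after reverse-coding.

Reversing item 2 with 7 − raw:
Total = 1 + (7−4) + 4 + 2 + 1 + 3 + 6 + 4 + 5 + 5 + 4 + 3 + 1 + 5 + 3 + 5 + 4 + 4 + 3 + 5 + 1 + 5
      = 1 + 3 + 4 + 2 + 1 + 3 + 6 + 4 + 5 + 5 + 4 + 3 + 1 + 5 + 3 + 5 + 4 + 4 + 3 + 5 + 1 + 5 = 77

77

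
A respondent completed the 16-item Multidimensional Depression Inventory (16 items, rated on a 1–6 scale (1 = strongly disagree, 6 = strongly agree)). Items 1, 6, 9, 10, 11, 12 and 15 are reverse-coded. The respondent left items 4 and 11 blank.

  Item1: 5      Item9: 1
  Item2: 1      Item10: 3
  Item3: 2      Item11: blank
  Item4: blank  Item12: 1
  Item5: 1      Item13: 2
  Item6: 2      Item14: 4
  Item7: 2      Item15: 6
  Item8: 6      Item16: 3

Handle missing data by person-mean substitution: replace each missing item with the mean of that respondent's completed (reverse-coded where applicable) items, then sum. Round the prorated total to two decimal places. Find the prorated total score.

Reverse-coded (reverse-coded value = 7 − response):
  item 1: 7 − 5 = 2
  item 6: 7 − 2 = 5
  item 9: 7 − 1 = 6
  item 10: 7 − 3 = 4
  item 12: 7 − 1 = 6
  item 15: 7 − 6 = 1
Completed scored items (14 of 16): 2, 1, 2, 1, 5, 2, 6, 6, 4, 6, 2, 4, 1, 3; sum = 45.
Person mean = 45 / 14 ≈ 3.2143
Prorated total = (45 / 14) × 16 = 51.43 (to 2 dp)

51.43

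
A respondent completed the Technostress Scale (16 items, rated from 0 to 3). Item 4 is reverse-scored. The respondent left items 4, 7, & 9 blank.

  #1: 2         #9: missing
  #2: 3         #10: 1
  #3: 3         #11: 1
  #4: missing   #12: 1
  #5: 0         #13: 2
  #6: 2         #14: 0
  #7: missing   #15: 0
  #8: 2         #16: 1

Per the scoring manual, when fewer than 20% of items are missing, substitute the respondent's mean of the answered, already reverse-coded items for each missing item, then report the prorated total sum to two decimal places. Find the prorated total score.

Reverse-coded (reversed = (0+3) − raw = 3 − raw):
Completed scored items (13 of 16): 2, 3, 3, 0, 2, 2, 1, 1, 1, 2, 0, 0, 1; sum = 18.
Person mean = 18 / 13 ≈ 1.3846
Prorated total = (18 / 13) × 16 = 22.15 (to 2 dp)

22.15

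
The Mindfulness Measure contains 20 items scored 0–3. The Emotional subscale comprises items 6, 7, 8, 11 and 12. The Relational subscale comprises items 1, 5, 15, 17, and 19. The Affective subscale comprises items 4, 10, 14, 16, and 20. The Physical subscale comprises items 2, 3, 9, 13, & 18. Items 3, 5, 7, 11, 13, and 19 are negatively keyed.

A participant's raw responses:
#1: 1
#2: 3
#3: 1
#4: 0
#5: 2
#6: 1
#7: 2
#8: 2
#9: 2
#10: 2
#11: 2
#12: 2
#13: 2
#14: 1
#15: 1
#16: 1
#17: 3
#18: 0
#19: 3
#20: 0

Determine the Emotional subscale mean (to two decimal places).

1.40

Emotional items: 6, 7, 8, 11, 12.
Of these, items 7 & 11 are negatively keyed; reversed = (0+3) − raw = 3 − raw.
  item 6: 1
  item 7: 3 − 2 = 1
  item 8: 2
  item 11: 3 − 2 = 1
  item 12: 2
Sum = 1 + 1 + 2 + 1 + 2 = 7
Mean = 7 / 5 = 1.40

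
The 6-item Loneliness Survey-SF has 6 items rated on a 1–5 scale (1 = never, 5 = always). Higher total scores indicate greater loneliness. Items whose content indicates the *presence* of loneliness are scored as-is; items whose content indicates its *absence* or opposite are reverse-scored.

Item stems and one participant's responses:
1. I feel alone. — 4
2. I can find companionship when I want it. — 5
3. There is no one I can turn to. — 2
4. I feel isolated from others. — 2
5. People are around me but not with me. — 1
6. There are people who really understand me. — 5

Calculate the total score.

Items 2, 6 describe the absence/opposite of loneliness → reverse-score.
on a 1–5 scale, reversed = 6 − raw.
  item 1: 4
  item 2: 6 − 5 = 1
  item 3: 2
  item 4: 2
  item 5: 1
  item 6: 6 − 5 = 1
Total = 4 + 1 + 2 + 2 + 1 + 1 = 11

11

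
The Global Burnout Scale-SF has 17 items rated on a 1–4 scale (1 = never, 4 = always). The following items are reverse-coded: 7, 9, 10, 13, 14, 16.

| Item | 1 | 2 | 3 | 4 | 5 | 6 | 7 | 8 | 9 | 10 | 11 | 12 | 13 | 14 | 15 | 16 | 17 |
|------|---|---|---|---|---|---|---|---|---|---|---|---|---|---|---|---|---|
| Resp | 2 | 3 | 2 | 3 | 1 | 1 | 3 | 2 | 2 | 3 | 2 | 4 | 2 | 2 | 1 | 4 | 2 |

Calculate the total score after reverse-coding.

Reversing items 7, 9, 10, 13, 14 and 16 with 5 − raw:
Total = 2 + 3 + 2 + 3 + 1 + 1 + (5−3) + 2 + (5−2) + (5−3) + 2 + 4 + (5−2) + (5−2) + 1 + (5−4) + 2
      = 2 + 3 + 2 + 3 + 1 + 1 + 2 + 2 + 3 + 2 + 2 + 4 + 3 + 3 + 1 + 1 + 2 = 37

37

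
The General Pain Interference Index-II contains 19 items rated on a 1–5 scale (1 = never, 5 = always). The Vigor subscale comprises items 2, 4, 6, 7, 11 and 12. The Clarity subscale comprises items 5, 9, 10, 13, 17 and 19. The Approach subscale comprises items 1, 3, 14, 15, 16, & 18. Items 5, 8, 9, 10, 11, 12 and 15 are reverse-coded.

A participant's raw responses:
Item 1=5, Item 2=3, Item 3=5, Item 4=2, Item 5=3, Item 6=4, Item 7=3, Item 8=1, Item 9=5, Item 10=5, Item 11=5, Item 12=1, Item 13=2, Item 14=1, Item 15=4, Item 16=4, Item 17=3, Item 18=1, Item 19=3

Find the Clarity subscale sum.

Clarity items: 5, 9, 10, 13, 17, 19.
Of these, items 5, 9, and 10 are reverse-coded; reversed = (1+5) − raw = 6 − raw.
  item 5: 6 − 3 = 3
  item 9: 6 − 5 = 1
  item 10: 6 − 5 = 1
  item 13: 2
  item 17: 3
  item 19: 3
Sum = 3 + 1 + 1 + 2 + 3 + 3 = 13

13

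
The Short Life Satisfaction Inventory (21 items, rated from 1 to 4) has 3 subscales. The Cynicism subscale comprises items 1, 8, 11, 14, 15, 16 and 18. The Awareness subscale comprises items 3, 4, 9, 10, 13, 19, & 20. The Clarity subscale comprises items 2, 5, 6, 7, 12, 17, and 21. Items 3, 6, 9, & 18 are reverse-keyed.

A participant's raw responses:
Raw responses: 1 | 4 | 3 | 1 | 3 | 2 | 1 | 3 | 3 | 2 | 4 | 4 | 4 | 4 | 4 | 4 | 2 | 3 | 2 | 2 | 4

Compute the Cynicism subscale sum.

Cynicism items: 1, 8, 11, 14, 15, 16, 18.
Of these, item 18 is reverse-keyed; on a 1–4 scale, reversed = 5 − raw.
  item 1: 1
  item 8: 3
  item 11: 4
  item 14: 4
  item 15: 4
  item 16: 4
  item 18: 5 − 3 = 2
Sum = 1 + 3 + 4 + 4 + 4 + 4 + 2 = 22

22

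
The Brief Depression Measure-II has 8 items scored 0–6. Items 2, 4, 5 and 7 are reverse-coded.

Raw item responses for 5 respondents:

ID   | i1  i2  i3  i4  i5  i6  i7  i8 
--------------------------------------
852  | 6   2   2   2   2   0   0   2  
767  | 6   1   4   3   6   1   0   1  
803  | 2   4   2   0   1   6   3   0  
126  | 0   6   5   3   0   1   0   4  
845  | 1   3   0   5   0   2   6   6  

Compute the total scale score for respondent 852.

Respondent 852 raw: 6, 2, 2, 2, 2, 0, 0, 2.
Reverse-coded (on a 0–6 scale, reversed = 6 − raw):
  item 1: 6
  item 2: 6 − 2 = 4
  item 3: 2
  item 4: 6 − 2 = 4
  item 5: 6 − 2 = 4
  item 6: 0
  item 7: 6 − 0 = 6
  item 8: 2
Sum = 6 + 4 + 2 + 4 + 4 + 0 + 6 + 2 = 28

28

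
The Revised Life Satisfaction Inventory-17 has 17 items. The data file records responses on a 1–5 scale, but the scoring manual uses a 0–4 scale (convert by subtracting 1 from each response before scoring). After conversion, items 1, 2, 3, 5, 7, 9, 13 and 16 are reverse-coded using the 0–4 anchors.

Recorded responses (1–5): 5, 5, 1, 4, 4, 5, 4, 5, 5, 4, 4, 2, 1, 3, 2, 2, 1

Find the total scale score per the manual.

34

Convert to 0–4: 4, 4, 0, 3, 3, 4, 3, 4, 4, 3, 3, 1, 0, 2, 1, 1, 0
Reverse-coded (reversed = (0+4) − raw = 4 − raw):
  item 1: 4 − 4 = 0
  item 2: 4 − 4 = 0
  item 3: 4 − 0 = 4
  item 5: 4 − 3 = 1
  item 7: 4 − 3 = 1
  item 9: 4 − 4 = 0
  item 13: 4 − 0 = 4
  item 16: 4 − 1 = 3
Scored: 0, 0, 4, 3, 1, 4, 1, 4, 0, 3, 3, 1, 4, 2, 1, 3, 0
Total = 34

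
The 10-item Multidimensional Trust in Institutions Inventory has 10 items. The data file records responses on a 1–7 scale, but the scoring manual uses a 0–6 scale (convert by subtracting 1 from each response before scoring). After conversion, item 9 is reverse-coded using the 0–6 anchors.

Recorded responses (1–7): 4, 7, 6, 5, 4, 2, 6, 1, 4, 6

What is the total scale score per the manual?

Convert to 0–6: 3, 6, 5, 4, 3, 1, 5, 0, 3, 5
Reverse-coded (reverse-coded value = 6 − response):
  item 9: 6 − 3 = 3
Scored: 3, 6, 5, 4, 3, 1, 5, 0, 3, 5
Total = 35

35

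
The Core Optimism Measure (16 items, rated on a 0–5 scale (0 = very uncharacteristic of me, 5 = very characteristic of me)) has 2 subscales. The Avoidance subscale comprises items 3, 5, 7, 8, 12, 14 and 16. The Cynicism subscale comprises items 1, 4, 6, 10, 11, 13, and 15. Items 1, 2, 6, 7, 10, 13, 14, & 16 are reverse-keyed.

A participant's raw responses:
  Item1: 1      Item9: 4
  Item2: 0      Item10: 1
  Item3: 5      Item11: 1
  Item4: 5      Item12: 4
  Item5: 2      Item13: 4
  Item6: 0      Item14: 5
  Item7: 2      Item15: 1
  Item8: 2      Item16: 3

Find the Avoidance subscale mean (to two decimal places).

Avoidance items: 3, 5, 7, 8, 12, 14, 16.
Of these, items 7, 14 and 16 are reverse-keyed; reversed = (0+5) − raw = 5 − raw.
  item 3: 5
  item 5: 2
  item 7: 5 − 2 = 3
  item 8: 2
  item 12: 4
  item 14: 5 − 5 = 0
  item 16: 5 − 3 = 2
Sum = 5 + 2 + 3 + 2 + 4 + 0 + 2 = 18
Mean = 18 / 7 = 2.57

2.57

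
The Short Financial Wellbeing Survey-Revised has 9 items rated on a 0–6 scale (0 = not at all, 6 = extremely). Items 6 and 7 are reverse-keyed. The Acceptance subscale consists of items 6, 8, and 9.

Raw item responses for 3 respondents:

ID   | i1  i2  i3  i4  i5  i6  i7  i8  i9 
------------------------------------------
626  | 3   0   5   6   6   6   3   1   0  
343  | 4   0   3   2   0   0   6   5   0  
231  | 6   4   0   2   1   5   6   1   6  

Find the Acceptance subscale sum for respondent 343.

11

Respondent 343 raw: 4, 0, 3, 2, 0, 0, 6, 5, 0.
Acceptance items: 6, 8, 9.
Reverse-coded (reverse-coded value = 6 − response):
  item 6: 6 − 0 = 6
  item 8: 5
  item 9: 0
Sum = 6 + 5 + 0 = 11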